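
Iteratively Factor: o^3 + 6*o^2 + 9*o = (o)*(o^2 + 6*o + 9) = o*(o + 3)*(o + 3)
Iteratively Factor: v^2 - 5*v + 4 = (v - 1)*(v - 4)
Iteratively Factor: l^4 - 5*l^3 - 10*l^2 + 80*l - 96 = (l - 3)*(l^3 - 2*l^2 - 16*l + 32) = (l - 3)*(l + 4)*(l^2 - 6*l + 8) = (l - 3)*(l - 2)*(l + 4)*(l - 4)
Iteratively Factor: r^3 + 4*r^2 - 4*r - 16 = (r - 2)*(r^2 + 6*r + 8) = (r - 2)*(r + 2)*(r + 4)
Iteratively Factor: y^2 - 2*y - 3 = (y - 3)*(y + 1)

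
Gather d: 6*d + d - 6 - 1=7*d - 7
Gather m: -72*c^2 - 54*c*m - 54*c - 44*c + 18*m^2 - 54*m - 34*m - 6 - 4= -72*c^2 - 98*c + 18*m^2 + m*(-54*c - 88) - 10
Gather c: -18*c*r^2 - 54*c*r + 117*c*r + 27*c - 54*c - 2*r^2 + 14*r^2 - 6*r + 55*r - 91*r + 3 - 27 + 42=c*(-18*r^2 + 63*r - 27) + 12*r^2 - 42*r + 18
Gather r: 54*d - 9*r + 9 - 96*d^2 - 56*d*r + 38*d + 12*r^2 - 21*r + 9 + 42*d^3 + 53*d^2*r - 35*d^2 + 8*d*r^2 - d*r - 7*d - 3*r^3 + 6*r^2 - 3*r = 42*d^3 - 131*d^2 + 85*d - 3*r^3 + r^2*(8*d + 18) + r*(53*d^2 - 57*d - 33) + 18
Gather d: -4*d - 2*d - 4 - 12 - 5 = -6*d - 21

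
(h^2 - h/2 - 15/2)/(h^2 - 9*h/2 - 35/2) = (h - 3)/(h - 7)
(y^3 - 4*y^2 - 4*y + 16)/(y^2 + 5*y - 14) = (y^2 - 2*y - 8)/(y + 7)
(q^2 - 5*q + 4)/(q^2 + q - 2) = (q - 4)/(q + 2)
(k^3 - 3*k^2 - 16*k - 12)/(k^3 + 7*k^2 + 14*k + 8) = (k - 6)/(k + 4)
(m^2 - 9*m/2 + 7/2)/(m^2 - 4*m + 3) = (m - 7/2)/(m - 3)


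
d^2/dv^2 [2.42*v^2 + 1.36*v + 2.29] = 4.84000000000000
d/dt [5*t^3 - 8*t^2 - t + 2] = 15*t^2 - 16*t - 1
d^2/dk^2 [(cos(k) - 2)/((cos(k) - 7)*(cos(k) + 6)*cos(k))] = (-58*(1 - cos(k)^2)^2/cos(k)^3 - 30*sin(k)^6/cos(k)^3 - 4*cos(k)^4 - 9*cos(k)^3 - 185*cos(k)^2 - 504*tan(k)^2 - 134 + 3814/cos(k) - 6968/cos(k)^3)/((cos(k) - 7)^3*(cos(k) + 6)^3)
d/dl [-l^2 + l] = 1 - 2*l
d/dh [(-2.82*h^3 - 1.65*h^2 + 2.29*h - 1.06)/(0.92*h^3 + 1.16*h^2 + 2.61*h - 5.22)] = (-1.7532*h^4 - 18.934*h^3 + 40.1239*h^2 + 19.6852*h - 9.1872)/(0.8464*h^6 + 2.1344*h^5 + 6.148*h^4 - 3.5496*h^3 - 5.2983*h^2 - 27.2484*h + 27.2484)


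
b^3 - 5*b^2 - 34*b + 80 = (b - 8)*(b - 2)*(b + 5)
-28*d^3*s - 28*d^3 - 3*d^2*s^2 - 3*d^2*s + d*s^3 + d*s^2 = (-7*d + s)*(4*d + s)*(d*s + d)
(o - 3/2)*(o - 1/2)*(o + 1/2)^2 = o^4 - o^3 - o^2 + o/4 + 3/16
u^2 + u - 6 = (u - 2)*(u + 3)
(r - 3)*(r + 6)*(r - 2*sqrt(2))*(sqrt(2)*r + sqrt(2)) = sqrt(2)*r^4 - 4*r^3 + 4*sqrt(2)*r^3 - 15*sqrt(2)*r^2 - 16*r^2 - 18*sqrt(2)*r + 60*r + 72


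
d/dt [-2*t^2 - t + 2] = -4*t - 1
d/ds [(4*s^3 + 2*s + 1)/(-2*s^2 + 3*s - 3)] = (-8*s^4 + 24*s^3 - 32*s^2 + 4*s - 9)/(4*s^4 - 12*s^3 + 21*s^2 - 18*s + 9)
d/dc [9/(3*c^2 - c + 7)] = 9*(1 - 6*c)/(3*c^2 - c + 7)^2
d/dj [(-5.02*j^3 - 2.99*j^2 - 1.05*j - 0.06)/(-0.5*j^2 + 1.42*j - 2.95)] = (2.51*j^4 - 14.2568*j^3 + 39.6562*j^2 + 17.581*j + 3.1827)/(0.25*j^4 - 1.42*j^3 + 4.9664*j^2 - 8.378*j + 8.7025)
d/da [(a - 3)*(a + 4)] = 2*a + 1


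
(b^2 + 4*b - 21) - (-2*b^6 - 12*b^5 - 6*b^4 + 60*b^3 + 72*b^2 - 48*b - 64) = 2*b^6 + 12*b^5 + 6*b^4 - 60*b^3 - 71*b^2 + 52*b + 43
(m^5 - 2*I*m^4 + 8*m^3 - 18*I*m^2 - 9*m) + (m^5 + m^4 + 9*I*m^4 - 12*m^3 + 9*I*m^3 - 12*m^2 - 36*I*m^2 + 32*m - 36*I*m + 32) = 2*m^5 + m^4 + 7*I*m^4 - 4*m^3 + 9*I*m^3 - 12*m^2 - 54*I*m^2 + 23*m - 36*I*m + 32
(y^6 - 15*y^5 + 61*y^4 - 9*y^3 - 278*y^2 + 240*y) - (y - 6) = y^6 - 15*y^5 + 61*y^4 - 9*y^3 - 278*y^2 + 239*y + 6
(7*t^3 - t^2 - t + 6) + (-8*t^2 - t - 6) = 7*t^3 - 9*t^2 - 2*t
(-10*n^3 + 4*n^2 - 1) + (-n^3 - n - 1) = -11*n^3 + 4*n^2 - n - 2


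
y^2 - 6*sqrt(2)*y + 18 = (y - 3*sqrt(2))^2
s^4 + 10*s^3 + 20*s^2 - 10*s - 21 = (s - 1)*(s + 1)*(s + 3)*(s + 7)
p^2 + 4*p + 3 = (p + 1)*(p + 3)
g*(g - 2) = g^2 - 2*g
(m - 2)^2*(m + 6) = m^3 + 2*m^2 - 20*m + 24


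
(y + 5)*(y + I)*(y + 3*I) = y^3 + 5*y^2 + 4*I*y^2 - 3*y + 20*I*y - 15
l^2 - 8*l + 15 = (l - 5)*(l - 3)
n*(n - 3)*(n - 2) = n^3 - 5*n^2 + 6*n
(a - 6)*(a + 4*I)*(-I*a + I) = -I*a^3 + 4*a^2 + 7*I*a^2 - 28*a - 6*I*a + 24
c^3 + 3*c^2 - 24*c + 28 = (c - 2)^2*(c + 7)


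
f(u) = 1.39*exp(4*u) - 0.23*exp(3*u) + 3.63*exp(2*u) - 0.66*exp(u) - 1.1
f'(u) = 5.56*exp(4*u) - 0.69*exp(3*u) + 7.26*exp(2*u) - 0.66*exp(u) = (5.56*exp(3*u) - 0.69*exp(2*u) + 7.26*exp(u) - 0.66)*exp(u)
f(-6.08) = -1.10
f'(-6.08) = -0.00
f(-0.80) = -0.63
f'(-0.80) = 1.33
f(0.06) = 3.78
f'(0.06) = 13.73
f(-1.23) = -0.98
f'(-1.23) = 0.45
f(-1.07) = -0.89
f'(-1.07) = 0.68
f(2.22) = 10110.67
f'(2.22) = 40029.37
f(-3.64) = -1.11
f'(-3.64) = -0.01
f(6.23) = 92362597297.02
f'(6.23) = 369478627135.45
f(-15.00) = -1.10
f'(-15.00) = 0.00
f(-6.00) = -1.10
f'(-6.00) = 0.00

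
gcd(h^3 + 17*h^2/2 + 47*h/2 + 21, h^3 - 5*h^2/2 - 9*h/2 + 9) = h + 2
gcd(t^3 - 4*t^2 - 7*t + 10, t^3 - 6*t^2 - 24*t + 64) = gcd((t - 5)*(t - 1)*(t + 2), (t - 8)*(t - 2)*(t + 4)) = 1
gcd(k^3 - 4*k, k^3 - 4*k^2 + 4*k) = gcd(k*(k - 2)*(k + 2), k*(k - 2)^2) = k^2 - 2*k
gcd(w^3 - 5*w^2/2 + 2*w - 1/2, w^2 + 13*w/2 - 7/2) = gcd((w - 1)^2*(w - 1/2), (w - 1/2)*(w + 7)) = w - 1/2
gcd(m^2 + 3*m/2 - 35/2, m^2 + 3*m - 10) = m + 5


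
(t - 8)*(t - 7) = t^2 - 15*t + 56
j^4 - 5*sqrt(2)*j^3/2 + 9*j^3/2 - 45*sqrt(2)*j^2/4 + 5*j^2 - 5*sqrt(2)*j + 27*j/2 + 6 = (j + 1/2)*(j + 4)*(j - 3*sqrt(2)/2)*(j - sqrt(2))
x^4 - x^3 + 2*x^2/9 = x^2*(x - 2/3)*(x - 1/3)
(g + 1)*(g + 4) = g^2 + 5*g + 4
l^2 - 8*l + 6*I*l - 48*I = (l - 8)*(l + 6*I)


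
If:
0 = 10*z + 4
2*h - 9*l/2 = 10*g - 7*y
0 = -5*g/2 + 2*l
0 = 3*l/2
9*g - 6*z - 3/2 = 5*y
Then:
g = 0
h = -63/100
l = 0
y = 9/50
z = -2/5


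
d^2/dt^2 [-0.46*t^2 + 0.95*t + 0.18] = -0.920000000000000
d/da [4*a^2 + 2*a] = 8*a + 2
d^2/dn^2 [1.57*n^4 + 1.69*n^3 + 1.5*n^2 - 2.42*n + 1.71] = 18.84*n^2 + 10.14*n + 3.0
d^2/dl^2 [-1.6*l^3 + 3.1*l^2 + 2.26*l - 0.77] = 6.2 - 9.6*l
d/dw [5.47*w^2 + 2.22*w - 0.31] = 10.94*w + 2.22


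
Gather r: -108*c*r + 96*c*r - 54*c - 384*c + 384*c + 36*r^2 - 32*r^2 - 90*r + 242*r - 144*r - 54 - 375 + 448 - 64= -54*c + 4*r^2 + r*(8 - 12*c) - 45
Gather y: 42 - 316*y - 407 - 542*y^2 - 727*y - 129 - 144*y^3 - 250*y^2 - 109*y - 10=-144*y^3 - 792*y^2 - 1152*y - 504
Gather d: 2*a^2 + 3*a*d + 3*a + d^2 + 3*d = 2*a^2 + 3*a + d^2 + d*(3*a + 3)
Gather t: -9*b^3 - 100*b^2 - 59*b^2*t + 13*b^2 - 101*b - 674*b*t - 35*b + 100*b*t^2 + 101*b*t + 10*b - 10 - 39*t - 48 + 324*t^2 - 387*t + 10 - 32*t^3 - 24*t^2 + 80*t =-9*b^3 - 87*b^2 - 126*b - 32*t^3 + t^2*(100*b + 300) + t*(-59*b^2 - 573*b - 346) - 48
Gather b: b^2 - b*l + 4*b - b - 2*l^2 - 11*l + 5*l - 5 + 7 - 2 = b^2 + b*(3 - l) - 2*l^2 - 6*l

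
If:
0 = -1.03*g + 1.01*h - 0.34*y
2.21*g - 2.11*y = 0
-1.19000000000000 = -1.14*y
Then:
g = 1.00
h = 1.37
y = 1.04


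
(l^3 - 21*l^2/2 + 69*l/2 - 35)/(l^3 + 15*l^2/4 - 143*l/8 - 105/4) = 4*(l^2 - 7*l + 10)/(4*l^2 + 29*l + 30)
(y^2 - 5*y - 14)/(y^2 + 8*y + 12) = (y - 7)/(y + 6)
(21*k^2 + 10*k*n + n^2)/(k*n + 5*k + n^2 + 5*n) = (21*k^2 + 10*k*n + n^2)/(k*n + 5*k + n^2 + 5*n)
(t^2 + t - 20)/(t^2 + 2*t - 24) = (t + 5)/(t + 6)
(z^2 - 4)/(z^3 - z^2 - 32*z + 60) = (z + 2)/(z^2 + z - 30)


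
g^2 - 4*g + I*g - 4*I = (g - 4)*(g + I)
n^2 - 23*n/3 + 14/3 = (n - 7)*(n - 2/3)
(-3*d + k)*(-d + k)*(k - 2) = 3*d^2*k - 6*d^2 - 4*d*k^2 + 8*d*k + k^3 - 2*k^2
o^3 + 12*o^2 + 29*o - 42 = (o - 1)*(o + 6)*(o + 7)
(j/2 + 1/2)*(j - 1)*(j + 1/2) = j^3/2 + j^2/4 - j/2 - 1/4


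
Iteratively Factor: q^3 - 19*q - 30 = (q - 5)*(q^2 + 5*q + 6) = (q - 5)*(q + 3)*(q + 2)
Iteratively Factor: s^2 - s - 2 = (s + 1)*(s - 2)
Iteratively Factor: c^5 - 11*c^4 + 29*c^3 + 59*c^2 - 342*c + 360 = (c - 4)*(c^4 - 7*c^3 + c^2 + 63*c - 90) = (c - 4)*(c - 2)*(c^3 - 5*c^2 - 9*c + 45) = (c - 4)*(c - 3)*(c - 2)*(c^2 - 2*c - 15) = (c - 4)*(c - 3)*(c - 2)*(c + 3)*(c - 5)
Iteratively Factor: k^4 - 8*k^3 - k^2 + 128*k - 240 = (k - 3)*(k^3 - 5*k^2 - 16*k + 80) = (k - 3)*(k + 4)*(k^2 - 9*k + 20) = (k - 4)*(k - 3)*(k + 4)*(k - 5)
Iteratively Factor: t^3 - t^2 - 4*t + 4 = (t - 1)*(t^2 - 4) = (t - 1)*(t + 2)*(t - 2)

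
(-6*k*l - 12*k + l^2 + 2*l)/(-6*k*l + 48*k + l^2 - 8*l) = (l + 2)/(l - 8)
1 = 1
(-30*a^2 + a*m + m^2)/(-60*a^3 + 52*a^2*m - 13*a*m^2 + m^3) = (6*a + m)/(12*a^2 - 8*a*m + m^2)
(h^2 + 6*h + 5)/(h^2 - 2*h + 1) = (h^2 + 6*h + 5)/(h^2 - 2*h + 1)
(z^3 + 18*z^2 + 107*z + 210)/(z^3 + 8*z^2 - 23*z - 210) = (z + 5)/(z - 5)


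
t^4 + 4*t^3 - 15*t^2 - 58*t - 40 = (t - 4)*(t + 1)*(t + 2)*(t + 5)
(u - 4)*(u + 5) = u^2 + u - 20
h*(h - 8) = h^2 - 8*h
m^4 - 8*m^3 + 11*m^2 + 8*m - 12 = (m - 6)*(m - 2)*(m - 1)*(m + 1)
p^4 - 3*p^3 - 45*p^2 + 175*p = p*(p - 5)^2*(p + 7)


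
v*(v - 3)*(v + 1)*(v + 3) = v^4 + v^3 - 9*v^2 - 9*v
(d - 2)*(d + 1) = d^2 - d - 2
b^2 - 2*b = b*(b - 2)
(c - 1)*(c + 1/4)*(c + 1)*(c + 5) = c^4 + 21*c^3/4 + c^2/4 - 21*c/4 - 5/4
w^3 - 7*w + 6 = (w - 2)*(w - 1)*(w + 3)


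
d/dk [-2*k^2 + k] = 1 - 4*k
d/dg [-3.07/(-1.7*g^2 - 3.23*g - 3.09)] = (-10.438*g - 9.9161)/(1.7*g^2 + 3.23*g + 3.09)^2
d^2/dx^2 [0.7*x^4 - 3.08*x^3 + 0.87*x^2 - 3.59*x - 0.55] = 8.4*x^2 - 18.48*x + 1.74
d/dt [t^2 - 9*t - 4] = 2*t - 9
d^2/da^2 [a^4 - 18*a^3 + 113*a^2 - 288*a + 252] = 12*a^2 - 108*a + 226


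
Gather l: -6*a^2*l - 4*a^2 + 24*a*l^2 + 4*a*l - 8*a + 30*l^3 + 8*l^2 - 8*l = -4*a^2 - 8*a + 30*l^3 + l^2*(24*a + 8) + l*(-6*a^2 + 4*a - 8)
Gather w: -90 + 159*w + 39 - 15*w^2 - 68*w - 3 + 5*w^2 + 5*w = -10*w^2 + 96*w - 54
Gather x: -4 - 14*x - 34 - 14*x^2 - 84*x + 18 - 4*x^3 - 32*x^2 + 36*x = -4*x^3 - 46*x^2 - 62*x - 20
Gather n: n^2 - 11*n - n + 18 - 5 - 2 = n^2 - 12*n + 11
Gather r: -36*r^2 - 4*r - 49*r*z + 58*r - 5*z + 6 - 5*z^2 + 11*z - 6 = -36*r^2 + r*(54 - 49*z) - 5*z^2 + 6*z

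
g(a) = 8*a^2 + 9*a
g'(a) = 16*a + 9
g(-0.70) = -2.38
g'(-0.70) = -2.20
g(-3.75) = 78.75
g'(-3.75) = -51.00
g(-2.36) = 23.32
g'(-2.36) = -28.76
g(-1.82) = 10.12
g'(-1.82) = -20.12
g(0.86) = 13.66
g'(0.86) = 22.76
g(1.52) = 32.16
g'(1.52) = 33.32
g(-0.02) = -0.18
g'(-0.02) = 8.68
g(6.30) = 374.22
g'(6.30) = 109.80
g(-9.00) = 567.00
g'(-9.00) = -135.00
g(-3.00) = 45.00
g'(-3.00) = -39.00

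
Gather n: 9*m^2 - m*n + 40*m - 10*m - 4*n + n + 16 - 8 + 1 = 9*m^2 + 30*m + n*(-m - 3) + 9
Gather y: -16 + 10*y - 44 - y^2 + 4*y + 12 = -y^2 + 14*y - 48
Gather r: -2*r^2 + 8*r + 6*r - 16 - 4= -2*r^2 + 14*r - 20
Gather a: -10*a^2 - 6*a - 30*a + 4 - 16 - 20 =-10*a^2 - 36*a - 32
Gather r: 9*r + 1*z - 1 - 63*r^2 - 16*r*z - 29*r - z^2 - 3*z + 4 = -63*r^2 + r*(-16*z - 20) - z^2 - 2*z + 3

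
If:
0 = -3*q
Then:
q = 0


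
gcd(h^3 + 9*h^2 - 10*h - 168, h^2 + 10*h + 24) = h + 6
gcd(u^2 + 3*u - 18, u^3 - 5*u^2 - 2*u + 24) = u - 3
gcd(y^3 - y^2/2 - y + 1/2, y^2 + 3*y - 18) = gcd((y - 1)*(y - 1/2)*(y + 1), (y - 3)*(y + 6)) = 1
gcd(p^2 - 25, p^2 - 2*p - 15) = p - 5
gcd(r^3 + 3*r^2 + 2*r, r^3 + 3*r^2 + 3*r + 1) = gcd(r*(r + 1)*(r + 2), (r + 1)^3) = r + 1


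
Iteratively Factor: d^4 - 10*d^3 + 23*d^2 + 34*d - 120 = (d - 5)*(d^3 - 5*d^2 - 2*d + 24) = (d - 5)*(d - 4)*(d^2 - d - 6) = (d - 5)*(d - 4)*(d - 3)*(d + 2)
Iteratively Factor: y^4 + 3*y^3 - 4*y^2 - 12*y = (y + 3)*(y^3 - 4*y) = (y + 2)*(y + 3)*(y^2 - 2*y) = (y - 2)*(y + 2)*(y + 3)*(y)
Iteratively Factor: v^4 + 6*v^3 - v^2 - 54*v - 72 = (v + 3)*(v^3 + 3*v^2 - 10*v - 24) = (v + 3)*(v + 4)*(v^2 - v - 6) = (v + 2)*(v + 3)*(v + 4)*(v - 3)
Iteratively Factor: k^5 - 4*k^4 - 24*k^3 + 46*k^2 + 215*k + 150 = (k - 5)*(k^4 + k^3 - 19*k^2 - 49*k - 30) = (k - 5)^2*(k^3 + 6*k^2 + 11*k + 6) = (k - 5)^2*(k + 2)*(k^2 + 4*k + 3) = (k - 5)^2*(k + 1)*(k + 2)*(k + 3)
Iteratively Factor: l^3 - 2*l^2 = (l)*(l^2 - 2*l) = l^2*(l - 2)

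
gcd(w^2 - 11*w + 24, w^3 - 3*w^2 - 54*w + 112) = w - 8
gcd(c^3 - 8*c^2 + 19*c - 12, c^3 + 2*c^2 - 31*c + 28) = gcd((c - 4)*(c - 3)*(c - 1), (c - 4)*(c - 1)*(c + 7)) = c^2 - 5*c + 4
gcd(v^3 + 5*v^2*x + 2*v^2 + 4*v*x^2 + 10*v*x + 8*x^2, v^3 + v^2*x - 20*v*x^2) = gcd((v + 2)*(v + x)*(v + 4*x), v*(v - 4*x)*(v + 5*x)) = 1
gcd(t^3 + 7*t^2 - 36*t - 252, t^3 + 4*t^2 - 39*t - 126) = t^2 + t - 42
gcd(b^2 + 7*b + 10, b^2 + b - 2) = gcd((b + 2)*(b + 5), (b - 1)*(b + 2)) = b + 2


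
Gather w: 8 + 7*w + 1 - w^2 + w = -w^2 + 8*w + 9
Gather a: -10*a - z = -10*a - z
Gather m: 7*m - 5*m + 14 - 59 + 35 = 2*m - 10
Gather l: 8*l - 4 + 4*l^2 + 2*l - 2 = 4*l^2 + 10*l - 6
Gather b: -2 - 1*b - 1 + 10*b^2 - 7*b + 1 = 10*b^2 - 8*b - 2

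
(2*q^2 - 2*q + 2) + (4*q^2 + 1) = 6*q^2 - 2*q + 3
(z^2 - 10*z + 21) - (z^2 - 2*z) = 21 - 8*z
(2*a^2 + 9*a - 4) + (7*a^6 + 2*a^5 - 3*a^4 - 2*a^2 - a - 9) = 7*a^6 + 2*a^5 - 3*a^4 + 8*a - 13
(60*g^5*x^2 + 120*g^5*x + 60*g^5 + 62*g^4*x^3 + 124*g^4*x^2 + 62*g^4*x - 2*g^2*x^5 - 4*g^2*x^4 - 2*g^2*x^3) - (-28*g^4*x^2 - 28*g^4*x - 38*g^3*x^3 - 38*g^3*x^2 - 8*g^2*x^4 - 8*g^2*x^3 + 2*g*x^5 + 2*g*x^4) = 60*g^5*x^2 + 120*g^5*x + 60*g^5 + 62*g^4*x^3 + 152*g^4*x^2 + 90*g^4*x + 38*g^3*x^3 + 38*g^3*x^2 - 2*g^2*x^5 + 4*g^2*x^4 + 6*g^2*x^3 - 2*g*x^5 - 2*g*x^4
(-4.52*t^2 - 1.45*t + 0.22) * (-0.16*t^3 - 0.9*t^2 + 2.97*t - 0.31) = 0.7232*t^5 + 4.3*t^4 - 12.1546*t^3 - 3.1033*t^2 + 1.1029*t - 0.0682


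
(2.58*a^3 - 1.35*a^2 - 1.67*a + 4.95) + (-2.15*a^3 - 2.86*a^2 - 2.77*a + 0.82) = 0.43*a^3 - 4.21*a^2 - 4.44*a + 5.77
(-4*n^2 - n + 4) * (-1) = 4*n^2 + n - 4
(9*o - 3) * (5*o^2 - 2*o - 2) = 45*o^3 - 33*o^2 - 12*o + 6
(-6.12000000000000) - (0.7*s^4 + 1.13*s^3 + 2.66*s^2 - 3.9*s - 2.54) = -0.7*s^4 - 1.13*s^3 - 2.66*s^2 + 3.9*s - 3.58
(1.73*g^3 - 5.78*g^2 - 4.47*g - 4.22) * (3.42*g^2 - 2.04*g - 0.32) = 5.9166*g^5 - 23.2968*g^4 - 4.0498*g^3 - 3.464*g^2 + 10.0392*g + 1.3504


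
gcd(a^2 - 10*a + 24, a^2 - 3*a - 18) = a - 6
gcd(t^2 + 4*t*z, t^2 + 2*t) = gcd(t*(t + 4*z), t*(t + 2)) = t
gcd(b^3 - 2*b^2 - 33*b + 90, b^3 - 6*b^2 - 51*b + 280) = b - 5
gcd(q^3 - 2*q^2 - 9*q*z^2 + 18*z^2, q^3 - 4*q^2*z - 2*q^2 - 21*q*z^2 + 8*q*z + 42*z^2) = q^2 + 3*q*z - 2*q - 6*z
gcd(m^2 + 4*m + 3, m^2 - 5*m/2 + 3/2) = 1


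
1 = 1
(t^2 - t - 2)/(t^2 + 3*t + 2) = (t - 2)/(t + 2)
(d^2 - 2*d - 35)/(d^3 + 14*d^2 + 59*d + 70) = (d - 7)/(d^2 + 9*d + 14)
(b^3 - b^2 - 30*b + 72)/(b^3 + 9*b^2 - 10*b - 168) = (b - 3)/(b + 7)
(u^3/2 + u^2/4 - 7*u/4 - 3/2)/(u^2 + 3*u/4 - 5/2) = (2*u^3 + u^2 - 7*u - 6)/(4*u^2 + 3*u - 10)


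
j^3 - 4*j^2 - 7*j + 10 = (j - 5)*(j - 1)*(j + 2)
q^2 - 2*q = q*(q - 2)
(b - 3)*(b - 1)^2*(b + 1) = b^4 - 4*b^3 + 2*b^2 + 4*b - 3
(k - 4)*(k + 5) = k^2 + k - 20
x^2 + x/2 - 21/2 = (x - 3)*(x + 7/2)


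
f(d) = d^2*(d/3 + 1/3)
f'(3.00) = 11.00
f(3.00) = 12.00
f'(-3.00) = 7.00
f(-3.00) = -6.00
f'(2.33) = 6.98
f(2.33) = 6.03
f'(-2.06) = 2.87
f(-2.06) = -1.50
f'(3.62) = 15.52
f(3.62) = 20.18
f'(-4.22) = 15.00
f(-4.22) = -19.11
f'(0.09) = 0.07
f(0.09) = 0.00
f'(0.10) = 0.08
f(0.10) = 0.00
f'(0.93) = 1.48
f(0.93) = 0.56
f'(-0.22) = -0.10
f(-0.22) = 0.01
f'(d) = d^2/3 + 2*d*(d/3 + 1/3)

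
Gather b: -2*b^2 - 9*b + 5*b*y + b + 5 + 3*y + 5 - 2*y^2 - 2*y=-2*b^2 + b*(5*y - 8) - 2*y^2 + y + 10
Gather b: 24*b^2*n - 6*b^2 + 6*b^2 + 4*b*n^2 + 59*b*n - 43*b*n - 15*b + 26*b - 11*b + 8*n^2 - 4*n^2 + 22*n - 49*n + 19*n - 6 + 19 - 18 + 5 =24*b^2*n + b*(4*n^2 + 16*n) + 4*n^2 - 8*n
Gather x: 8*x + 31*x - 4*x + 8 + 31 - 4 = 35*x + 35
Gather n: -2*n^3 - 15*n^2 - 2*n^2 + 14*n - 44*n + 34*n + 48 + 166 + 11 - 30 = -2*n^3 - 17*n^2 + 4*n + 195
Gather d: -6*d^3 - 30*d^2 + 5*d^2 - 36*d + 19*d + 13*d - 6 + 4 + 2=-6*d^3 - 25*d^2 - 4*d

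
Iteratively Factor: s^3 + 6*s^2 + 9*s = (s + 3)*(s^2 + 3*s) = s*(s + 3)*(s + 3)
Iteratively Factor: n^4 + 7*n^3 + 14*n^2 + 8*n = (n + 1)*(n^3 + 6*n^2 + 8*n) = (n + 1)*(n + 4)*(n^2 + 2*n) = n*(n + 1)*(n + 4)*(n + 2)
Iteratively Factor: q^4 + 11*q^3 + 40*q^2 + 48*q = (q + 4)*(q^3 + 7*q^2 + 12*q) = q*(q + 4)*(q^2 + 7*q + 12) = q*(q + 3)*(q + 4)*(q + 4)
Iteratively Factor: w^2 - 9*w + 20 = (w - 4)*(w - 5)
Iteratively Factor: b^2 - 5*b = (b)*(b - 5)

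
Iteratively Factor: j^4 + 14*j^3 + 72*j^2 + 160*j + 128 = (j + 4)*(j^3 + 10*j^2 + 32*j + 32) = (j + 2)*(j + 4)*(j^2 + 8*j + 16) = (j + 2)*(j + 4)^2*(j + 4)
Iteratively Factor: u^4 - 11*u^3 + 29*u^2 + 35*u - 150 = (u - 5)*(u^3 - 6*u^2 - u + 30) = (u - 5)^2*(u^2 - u - 6) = (u - 5)^2*(u - 3)*(u + 2)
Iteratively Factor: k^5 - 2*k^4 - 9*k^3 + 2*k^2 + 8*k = (k - 4)*(k^4 + 2*k^3 - k^2 - 2*k) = (k - 4)*(k - 1)*(k^3 + 3*k^2 + 2*k) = k*(k - 4)*(k - 1)*(k^2 + 3*k + 2) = k*(k - 4)*(k - 1)*(k + 1)*(k + 2)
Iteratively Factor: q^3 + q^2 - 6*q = (q + 3)*(q^2 - 2*q) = q*(q + 3)*(q - 2)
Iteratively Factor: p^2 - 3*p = (p - 3)*(p)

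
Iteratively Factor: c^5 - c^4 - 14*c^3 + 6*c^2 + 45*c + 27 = (c + 1)*(c^4 - 2*c^3 - 12*c^2 + 18*c + 27) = (c + 1)^2*(c^3 - 3*c^2 - 9*c + 27) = (c + 1)^2*(c + 3)*(c^2 - 6*c + 9) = (c - 3)*(c + 1)^2*(c + 3)*(c - 3)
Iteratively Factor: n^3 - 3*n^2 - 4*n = (n + 1)*(n^2 - 4*n) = n*(n + 1)*(n - 4)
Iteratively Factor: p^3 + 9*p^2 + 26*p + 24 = (p + 3)*(p^2 + 6*p + 8) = (p + 3)*(p + 4)*(p + 2)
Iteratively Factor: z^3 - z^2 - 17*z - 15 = (z - 5)*(z^2 + 4*z + 3) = (z - 5)*(z + 3)*(z + 1)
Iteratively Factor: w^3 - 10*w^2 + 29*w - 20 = (w - 1)*(w^2 - 9*w + 20) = (w - 5)*(w - 1)*(w - 4)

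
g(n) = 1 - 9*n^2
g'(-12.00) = 216.00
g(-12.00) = -1295.00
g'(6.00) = -108.00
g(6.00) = -323.00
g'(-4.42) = 79.56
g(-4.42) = -174.83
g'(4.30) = -77.40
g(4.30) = -165.41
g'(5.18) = -93.24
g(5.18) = -240.49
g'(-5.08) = 91.44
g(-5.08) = -231.26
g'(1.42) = -25.56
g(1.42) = -17.15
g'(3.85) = -69.30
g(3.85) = -132.40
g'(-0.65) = 11.70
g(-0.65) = -2.80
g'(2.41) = -43.38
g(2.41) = -51.27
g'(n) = -18*n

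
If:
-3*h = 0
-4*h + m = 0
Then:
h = 0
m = 0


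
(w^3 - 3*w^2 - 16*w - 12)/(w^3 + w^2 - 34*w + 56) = (w^3 - 3*w^2 - 16*w - 12)/(w^3 + w^2 - 34*w + 56)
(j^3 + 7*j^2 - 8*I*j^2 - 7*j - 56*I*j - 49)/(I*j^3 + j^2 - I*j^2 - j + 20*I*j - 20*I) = (-I*j^3 - j^2*(8 + 7*I) + 7*j*(-8 + I) + 49*I)/(j^3 - j^2*(1 + I) + j*(20 + I) - 20)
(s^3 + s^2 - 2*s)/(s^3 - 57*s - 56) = s*(-s^2 - s + 2)/(-s^3 + 57*s + 56)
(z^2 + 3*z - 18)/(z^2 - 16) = (z^2 + 3*z - 18)/(z^2 - 16)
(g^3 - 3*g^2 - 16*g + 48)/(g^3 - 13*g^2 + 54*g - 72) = (g + 4)/(g - 6)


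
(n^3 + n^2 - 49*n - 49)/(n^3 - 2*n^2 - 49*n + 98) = (n + 1)/(n - 2)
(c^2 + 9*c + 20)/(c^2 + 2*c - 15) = (c + 4)/(c - 3)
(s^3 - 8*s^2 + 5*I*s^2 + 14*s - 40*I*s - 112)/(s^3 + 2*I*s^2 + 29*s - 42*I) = (s - 8)/(s - 3*I)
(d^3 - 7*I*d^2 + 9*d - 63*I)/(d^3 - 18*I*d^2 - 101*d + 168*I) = (d + 3*I)/(d - 8*I)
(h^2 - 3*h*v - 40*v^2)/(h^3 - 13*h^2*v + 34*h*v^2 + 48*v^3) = (-h - 5*v)/(-h^2 + 5*h*v + 6*v^2)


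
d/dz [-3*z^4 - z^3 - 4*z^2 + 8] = z*(-12*z^2 - 3*z - 8)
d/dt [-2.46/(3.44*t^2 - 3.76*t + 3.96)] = (16.9248*t - 9.2496)/(3.44*t^2 - 3.76*t + 3.96)^2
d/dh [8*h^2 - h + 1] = 16*h - 1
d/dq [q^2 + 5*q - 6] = 2*q + 5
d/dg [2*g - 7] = 2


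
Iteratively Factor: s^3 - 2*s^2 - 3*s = (s - 3)*(s^2 + s) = (s - 3)*(s + 1)*(s)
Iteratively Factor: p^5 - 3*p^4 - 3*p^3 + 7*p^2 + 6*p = (p)*(p^4 - 3*p^3 - 3*p^2 + 7*p + 6) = p*(p - 3)*(p^3 - 3*p - 2) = p*(p - 3)*(p - 2)*(p^2 + 2*p + 1) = p*(p - 3)*(p - 2)*(p + 1)*(p + 1)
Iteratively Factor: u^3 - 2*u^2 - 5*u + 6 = (u - 1)*(u^2 - u - 6) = (u - 1)*(u + 2)*(u - 3)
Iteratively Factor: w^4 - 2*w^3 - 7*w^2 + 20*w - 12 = (w - 2)*(w^3 - 7*w + 6) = (w - 2)^2*(w^2 + 2*w - 3) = (w - 2)^2*(w + 3)*(w - 1)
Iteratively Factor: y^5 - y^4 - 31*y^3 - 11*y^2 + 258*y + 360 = (y - 4)*(y^4 + 3*y^3 - 19*y^2 - 87*y - 90) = (y - 5)*(y - 4)*(y^3 + 8*y^2 + 21*y + 18) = (y - 5)*(y - 4)*(y + 3)*(y^2 + 5*y + 6) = (y - 5)*(y - 4)*(y + 2)*(y + 3)*(y + 3)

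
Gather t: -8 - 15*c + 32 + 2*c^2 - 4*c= 2*c^2 - 19*c + 24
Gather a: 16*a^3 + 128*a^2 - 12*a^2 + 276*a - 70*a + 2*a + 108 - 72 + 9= 16*a^3 + 116*a^2 + 208*a + 45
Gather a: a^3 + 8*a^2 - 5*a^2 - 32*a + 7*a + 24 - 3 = a^3 + 3*a^2 - 25*a + 21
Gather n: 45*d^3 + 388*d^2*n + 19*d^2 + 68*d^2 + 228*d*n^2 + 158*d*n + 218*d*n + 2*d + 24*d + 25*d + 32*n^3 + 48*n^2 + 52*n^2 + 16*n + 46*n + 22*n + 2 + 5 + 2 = 45*d^3 + 87*d^2 + 51*d + 32*n^3 + n^2*(228*d + 100) + n*(388*d^2 + 376*d + 84) + 9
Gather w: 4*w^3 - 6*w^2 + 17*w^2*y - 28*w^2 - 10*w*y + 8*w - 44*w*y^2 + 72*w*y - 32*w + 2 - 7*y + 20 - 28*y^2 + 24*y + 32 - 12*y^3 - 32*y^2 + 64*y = 4*w^3 + w^2*(17*y - 34) + w*(-44*y^2 + 62*y - 24) - 12*y^3 - 60*y^2 + 81*y + 54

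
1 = 1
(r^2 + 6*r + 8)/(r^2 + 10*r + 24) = (r + 2)/(r + 6)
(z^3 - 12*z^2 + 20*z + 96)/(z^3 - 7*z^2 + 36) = (z - 8)/(z - 3)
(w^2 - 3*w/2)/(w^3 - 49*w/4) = 2*(2*w - 3)/(4*w^2 - 49)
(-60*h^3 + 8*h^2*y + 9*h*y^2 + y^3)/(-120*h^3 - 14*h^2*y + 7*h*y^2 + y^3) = (-2*h + y)/(-4*h + y)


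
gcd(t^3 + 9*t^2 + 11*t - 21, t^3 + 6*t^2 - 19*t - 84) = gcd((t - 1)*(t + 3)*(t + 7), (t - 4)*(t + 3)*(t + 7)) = t^2 + 10*t + 21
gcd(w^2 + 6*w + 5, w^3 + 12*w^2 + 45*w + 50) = w + 5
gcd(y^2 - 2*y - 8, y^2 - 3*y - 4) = y - 4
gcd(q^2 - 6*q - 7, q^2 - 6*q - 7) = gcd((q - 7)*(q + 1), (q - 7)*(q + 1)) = q^2 - 6*q - 7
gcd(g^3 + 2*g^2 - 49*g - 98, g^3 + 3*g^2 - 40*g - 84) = g^2 + 9*g + 14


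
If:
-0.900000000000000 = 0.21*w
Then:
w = -4.29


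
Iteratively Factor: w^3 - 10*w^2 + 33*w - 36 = (w - 4)*(w^2 - 6*w + 9) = (w - 4)*(w - 3)*(w - 3)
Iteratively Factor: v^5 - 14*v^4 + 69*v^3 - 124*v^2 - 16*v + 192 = (v - 4)*(v^4 - 10*v^3 + 29*v^2 - 8*v - 48) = (v - 4)^2*(v^3 - 6*v^2 + 5*v + 12) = (v - 4)^3*(v^2 - 2*v - 3) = (v - 4)^3*(v + 1)*(v - 3)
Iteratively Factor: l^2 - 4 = (l + 2)*(l - 2)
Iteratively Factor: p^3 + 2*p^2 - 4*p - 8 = (p + 2)*(p^2 - 4) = (p - 2)*(p + 2)*(p + 2)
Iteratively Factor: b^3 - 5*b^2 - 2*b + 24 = (b + 2)*(b^2 - 7*b + 12) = (b - 3)*(b + 2)*(b - 4)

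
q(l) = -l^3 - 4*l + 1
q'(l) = -3*l^2 - 4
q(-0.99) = 5.93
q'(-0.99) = -6.94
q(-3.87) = 74.44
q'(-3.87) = -48.93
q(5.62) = -198.98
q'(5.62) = -98.75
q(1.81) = -12.17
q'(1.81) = -13.83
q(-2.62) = 29.46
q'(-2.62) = -24.59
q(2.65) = -28.21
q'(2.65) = -25.07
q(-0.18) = 1.73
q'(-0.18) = -4.10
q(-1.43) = 9.64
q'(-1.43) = -10.13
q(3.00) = -38.00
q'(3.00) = -31.00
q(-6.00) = 241.00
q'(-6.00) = -112.00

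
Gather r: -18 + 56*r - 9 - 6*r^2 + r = -6*r^2 + 57*r - 27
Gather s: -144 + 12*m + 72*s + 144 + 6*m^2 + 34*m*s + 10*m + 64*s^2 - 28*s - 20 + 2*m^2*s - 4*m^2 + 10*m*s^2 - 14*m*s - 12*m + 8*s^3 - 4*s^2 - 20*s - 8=2*m^2 + 10*m + 8*s^3 + s^2*(10*m + 60) + s*(2*m^2 + 20*m + 24) - 28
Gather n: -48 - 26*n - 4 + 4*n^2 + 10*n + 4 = 4*n^2 - 16*n - 48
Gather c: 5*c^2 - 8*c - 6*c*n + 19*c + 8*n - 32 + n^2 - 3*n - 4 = 5*c^2 + c*(11 - 6*n) + n^2 + 5*n - 36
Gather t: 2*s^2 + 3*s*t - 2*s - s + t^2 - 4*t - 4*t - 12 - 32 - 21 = 2*s^2 - 3*s + t^2 + t*(3*s - 8) - 65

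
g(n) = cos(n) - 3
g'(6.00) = 0.28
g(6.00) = -2.04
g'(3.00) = -0.14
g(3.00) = -3.99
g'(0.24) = -0.24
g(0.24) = -2.03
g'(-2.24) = 0.78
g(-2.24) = -3.62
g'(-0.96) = 0.82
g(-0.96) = -2.43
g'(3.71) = 0.54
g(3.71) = -3.84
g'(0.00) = 0.00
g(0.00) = -2.00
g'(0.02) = -0.02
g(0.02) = -2.00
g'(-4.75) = -1.00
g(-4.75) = -2.96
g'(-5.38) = -0.79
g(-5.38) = -2.38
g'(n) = -sin(n)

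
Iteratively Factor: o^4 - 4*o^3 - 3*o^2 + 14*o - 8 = (o + 2)*(o^3 - 6*o^2 + 9*o - 4) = (o - 4)*(o + 2)*(o^2 - 2*o + 1) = (o - 4)*(o - 1)*(o + 2)*(o - 1)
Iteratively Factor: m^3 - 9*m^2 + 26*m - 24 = (m - 4)*(m^2 - 5*m + 6) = (m - 4)*(m - 2)*(m - 3)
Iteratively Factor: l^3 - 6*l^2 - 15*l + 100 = (l + 4)*(l^2 - 10*l + 25) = (l - 5)*(l + 4)*(l - 5)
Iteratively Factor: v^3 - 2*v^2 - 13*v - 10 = (v + 1)*(v^2 - 3*v - 10) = (v + 1)*(v + 2)*(v - 5)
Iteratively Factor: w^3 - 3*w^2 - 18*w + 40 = (w - 2)*(w^2 - w - 20) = (w - 2)*(w + 4)*(w - 5)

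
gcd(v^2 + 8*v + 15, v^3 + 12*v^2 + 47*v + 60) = v^2 + 8*v + 15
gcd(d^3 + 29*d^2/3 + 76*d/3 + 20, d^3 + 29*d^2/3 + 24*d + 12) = d + 6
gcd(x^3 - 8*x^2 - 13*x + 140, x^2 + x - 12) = x + 4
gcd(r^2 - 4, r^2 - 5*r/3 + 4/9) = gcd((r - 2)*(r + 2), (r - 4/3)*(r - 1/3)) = 1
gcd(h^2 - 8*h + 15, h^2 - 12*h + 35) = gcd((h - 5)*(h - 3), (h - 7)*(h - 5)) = h - 5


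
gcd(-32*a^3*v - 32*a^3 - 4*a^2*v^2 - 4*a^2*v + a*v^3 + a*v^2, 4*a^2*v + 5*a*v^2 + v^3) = 4*a + v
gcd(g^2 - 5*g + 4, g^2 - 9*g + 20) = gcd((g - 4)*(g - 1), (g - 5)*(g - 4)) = g - 4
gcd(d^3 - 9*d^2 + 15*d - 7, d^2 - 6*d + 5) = d - 1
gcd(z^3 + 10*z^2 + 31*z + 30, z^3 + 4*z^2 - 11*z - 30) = z^2 + 7*z + 10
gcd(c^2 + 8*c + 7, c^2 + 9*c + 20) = 1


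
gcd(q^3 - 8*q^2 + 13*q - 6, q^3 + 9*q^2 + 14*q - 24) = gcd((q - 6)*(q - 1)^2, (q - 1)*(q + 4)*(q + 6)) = q - 1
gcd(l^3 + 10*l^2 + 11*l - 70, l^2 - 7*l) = 1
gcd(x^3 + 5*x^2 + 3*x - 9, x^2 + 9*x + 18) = x + 3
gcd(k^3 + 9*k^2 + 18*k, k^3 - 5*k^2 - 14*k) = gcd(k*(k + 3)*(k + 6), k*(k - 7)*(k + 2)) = k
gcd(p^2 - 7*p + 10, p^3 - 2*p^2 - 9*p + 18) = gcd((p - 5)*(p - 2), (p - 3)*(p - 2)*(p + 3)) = p - 2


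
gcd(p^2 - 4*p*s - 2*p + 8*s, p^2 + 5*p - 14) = p - 2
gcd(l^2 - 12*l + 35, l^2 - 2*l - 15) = l - 5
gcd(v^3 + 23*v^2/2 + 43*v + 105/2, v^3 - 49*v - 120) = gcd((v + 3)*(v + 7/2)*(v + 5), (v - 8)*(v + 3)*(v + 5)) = v^2 + 8*v + 15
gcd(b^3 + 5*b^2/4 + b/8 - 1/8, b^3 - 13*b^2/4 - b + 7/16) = b^2 + b/4 - 1/8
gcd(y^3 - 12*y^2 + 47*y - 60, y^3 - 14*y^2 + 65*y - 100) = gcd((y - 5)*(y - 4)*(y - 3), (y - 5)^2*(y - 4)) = y^2 - 9*y + 20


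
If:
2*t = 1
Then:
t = 1/2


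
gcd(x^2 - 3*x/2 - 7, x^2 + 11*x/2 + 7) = x + 2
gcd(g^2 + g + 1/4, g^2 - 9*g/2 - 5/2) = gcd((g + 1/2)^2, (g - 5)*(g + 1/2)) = g + 1/2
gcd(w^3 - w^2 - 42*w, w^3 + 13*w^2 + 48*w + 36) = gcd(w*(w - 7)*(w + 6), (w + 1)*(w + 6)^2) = w + 6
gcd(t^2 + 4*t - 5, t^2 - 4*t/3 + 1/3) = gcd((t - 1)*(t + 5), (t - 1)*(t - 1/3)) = t - 1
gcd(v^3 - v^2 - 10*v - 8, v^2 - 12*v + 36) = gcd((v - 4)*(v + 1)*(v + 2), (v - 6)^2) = 1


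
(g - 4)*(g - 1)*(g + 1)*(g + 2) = g^4 - 2*g^3 - 9*g^2 + 2*g + 8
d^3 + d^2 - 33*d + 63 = (d - 3)^2*(d + 7)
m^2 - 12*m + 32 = (m - 8)*(m - 4)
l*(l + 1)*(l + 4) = l^3 + 5*l^2 + 4*l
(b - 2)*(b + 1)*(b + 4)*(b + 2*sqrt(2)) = b^4 + 2*sqrt(2)*b^3 + 3*b^3 - 6*b^2 + 6*sqrt(2)*b^2 - 12*sqrt(2)*b - 8*b - 16*sqrt(2)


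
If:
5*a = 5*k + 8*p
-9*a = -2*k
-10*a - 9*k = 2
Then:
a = -4/101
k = -18/101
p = 35/404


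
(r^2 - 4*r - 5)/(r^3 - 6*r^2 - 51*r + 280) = (r + 1)/(r^2 - r - 56)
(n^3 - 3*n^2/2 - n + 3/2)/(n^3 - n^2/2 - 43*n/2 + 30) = (n^2 - 1)/(n^2 + n - 20)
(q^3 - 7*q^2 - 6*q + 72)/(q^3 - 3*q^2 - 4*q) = (q^2 - 3*q - 18)/(q*(q + 1))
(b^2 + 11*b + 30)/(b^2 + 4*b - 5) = (b + 6)/(b - 1)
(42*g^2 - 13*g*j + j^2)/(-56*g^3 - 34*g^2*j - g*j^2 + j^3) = (-6*g + j)/(8*g^2 + 6*g*j + j^2)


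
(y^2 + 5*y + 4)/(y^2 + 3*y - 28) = (y^2 + 5*y + 4)/(y^2 + 3*y - 28)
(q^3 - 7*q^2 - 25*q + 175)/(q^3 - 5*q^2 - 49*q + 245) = (q + 5)/(q + 7)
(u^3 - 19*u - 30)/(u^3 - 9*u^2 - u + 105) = (u + 2)/(u - 7)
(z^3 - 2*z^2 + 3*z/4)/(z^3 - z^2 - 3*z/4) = (2*z - 1)/(2*z + 1)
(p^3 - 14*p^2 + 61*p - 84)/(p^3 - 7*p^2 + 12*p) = (p - 7)/p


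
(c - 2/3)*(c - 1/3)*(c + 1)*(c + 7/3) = c^4 + 7*c^3/3 - 7*c^2/9 - 43*c/27 + 14/27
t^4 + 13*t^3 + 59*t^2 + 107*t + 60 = (t + 1)*(t + 3)*(t + 4)*(t + 5)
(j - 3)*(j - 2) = j^2 - 5*j + 6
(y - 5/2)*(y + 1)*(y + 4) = y^3 + 5*y^2/2 - 17*y/2 - 10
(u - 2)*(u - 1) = u^2 - 3*u + 2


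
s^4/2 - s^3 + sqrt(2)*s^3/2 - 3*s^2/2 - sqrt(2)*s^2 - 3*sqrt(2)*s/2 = s*(s/2 + 1/2)*(s - 3)*(s + sqrt(2))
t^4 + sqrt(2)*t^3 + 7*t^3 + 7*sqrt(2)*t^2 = t^2*(t + 7)*(t + sqrt(2))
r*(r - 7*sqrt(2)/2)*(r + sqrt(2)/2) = r^3 - 3*sqrt(2)*r^2 - 7*r/2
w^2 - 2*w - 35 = (w - 7)*(w + 5)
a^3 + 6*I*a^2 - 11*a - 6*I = (a + I)*(a + 2*I)*(a + 3*I)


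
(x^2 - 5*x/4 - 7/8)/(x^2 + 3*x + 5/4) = (4*x - 7)/(2*(2*x + 5))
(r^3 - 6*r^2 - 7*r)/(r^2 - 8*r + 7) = r*(r + 1)/(r - 1)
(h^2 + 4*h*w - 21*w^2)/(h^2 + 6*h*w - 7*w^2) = (-h + 3*w)/(-h + w)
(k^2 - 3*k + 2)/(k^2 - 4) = (k - 1)/(k + 2)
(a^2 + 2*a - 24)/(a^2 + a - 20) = (a + 6)/(a + 5)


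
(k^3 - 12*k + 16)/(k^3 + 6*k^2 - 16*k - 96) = (k^2 - 4*k + 4)/(k^2 + 2*k - 24)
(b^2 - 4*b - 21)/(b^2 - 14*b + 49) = (b + 3)/(b - 7)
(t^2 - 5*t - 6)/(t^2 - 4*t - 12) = (t + 1)/(t + 2)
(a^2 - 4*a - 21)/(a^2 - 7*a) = (a + 3)/a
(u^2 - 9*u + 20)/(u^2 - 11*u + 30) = (u - 4)/(u - 6)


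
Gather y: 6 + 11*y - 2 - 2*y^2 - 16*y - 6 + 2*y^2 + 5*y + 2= 0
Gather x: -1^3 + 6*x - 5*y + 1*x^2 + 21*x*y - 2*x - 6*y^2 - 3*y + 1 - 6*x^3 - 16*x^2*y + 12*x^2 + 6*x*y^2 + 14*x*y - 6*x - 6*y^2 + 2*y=-6*x^3 + x^2*(13 - 16*y) + x*(6*y^2 + 35*y - 2) - 12*y^2 - 6*y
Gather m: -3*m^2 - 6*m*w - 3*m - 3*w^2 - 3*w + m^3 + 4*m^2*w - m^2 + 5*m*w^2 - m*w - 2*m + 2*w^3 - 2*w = m^3 + m^2*(4*w - 4) + m*(5*w^2 - 7*w - 5) + 2*w^3 - 3*w^2 - 5*w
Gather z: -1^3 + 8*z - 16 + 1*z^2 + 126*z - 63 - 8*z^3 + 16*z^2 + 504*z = -8*z^3 + 17*z^2 + 638*z - 80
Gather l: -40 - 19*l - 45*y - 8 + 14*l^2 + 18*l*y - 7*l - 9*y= 14*l^2 + l*(18*y - 26) - 54*y - 48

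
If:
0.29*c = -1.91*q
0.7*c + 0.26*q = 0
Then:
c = 0.00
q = 0.00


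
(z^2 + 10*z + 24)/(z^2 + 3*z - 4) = (z + 6)/(z - 1)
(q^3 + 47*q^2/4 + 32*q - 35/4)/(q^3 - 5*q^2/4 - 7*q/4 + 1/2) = (q^2 + 12*q + 35)/(q^2 - q - 2)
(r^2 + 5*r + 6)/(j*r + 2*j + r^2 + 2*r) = (r + 3)/(j + r)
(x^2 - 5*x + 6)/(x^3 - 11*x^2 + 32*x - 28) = (x - 3)/(x^2 - 9*x + 14)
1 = 1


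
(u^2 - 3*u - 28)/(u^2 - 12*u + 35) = (u + 4)/(u - 5)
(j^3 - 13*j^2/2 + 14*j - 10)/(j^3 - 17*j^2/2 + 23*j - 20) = (j - 2)/(j - 4)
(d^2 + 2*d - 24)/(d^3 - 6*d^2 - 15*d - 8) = (-d^2 - 2*d + 24)/(-d^3 + 6*d^2 + 15*d + 8)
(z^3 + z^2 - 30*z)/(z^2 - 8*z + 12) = z*(z^2 + z - 30)/(z^2 - 8*z + 12)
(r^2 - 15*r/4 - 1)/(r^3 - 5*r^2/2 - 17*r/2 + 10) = (4*r + 1)/(2*(2*r^2 + 3*r - 5))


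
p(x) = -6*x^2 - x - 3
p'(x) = -12*x - 1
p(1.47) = -17.44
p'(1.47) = -18.64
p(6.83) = -289.72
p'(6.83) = -82.96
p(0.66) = -6.27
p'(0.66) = -8.92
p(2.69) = -49.11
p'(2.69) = -33.28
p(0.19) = -3.41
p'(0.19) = -3.28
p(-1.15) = -9.78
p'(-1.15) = 12.80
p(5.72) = -205.03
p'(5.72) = -69.64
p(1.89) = -26.32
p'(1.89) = -23.68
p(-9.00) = -480.00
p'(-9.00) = 107.00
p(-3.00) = -54.00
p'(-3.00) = 35.00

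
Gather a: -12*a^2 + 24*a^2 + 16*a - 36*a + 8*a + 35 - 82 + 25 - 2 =12*a^2 - 12*a - 24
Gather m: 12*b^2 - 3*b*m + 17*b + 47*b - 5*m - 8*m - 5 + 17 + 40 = 12*b^2 + 64*b + m*(-3*b - 13) + 52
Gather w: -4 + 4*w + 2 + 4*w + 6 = 8*w + 4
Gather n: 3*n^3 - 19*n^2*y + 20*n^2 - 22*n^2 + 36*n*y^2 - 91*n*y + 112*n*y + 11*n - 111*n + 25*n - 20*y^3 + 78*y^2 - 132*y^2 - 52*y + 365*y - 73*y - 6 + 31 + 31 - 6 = 3*n^3 + n^2*(-19*y - 2) + n*(36*y^2 + 21*y - 75) - 20*y^3 - 54*y^2 + 240*y + 50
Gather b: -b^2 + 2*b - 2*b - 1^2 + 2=1 - b^2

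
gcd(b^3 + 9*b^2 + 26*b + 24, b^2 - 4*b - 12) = b + 2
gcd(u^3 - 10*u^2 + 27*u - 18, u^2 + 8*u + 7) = 1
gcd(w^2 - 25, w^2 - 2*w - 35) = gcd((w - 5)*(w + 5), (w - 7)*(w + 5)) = w + 5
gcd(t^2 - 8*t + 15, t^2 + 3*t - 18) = t - 3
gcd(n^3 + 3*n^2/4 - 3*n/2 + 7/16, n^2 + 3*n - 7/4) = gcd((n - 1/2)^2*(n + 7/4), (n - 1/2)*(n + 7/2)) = n - 1/2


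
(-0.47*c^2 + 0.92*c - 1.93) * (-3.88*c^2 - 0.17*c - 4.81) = 1.8236*c^4 - 3.4897*c^3 + 9.5927*c^2 - 4.0971*c + 9.2833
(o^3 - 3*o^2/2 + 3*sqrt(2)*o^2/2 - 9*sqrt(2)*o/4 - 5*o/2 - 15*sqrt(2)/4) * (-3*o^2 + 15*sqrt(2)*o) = -3*o^5 + 9*o^4/2 + 21*sqrt(2)*o^4/2 - 63*sqrt(2)*o^3/4 + 105*o^3/2 - 135*o^2/2 - 105*sqrt(2)*o^2/4 - 225*o/2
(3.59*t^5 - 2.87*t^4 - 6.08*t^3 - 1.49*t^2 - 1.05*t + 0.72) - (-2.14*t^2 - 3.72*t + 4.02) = 3.59*t^5 - 2.87*t^4 - 6.08*t^3 + 0.65*t^2 + 2.67*t - 3.3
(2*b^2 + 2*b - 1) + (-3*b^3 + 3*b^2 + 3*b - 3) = -3*b^3 + 5*b^2 + 5*b - 4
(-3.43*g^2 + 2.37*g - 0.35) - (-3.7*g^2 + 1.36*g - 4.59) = 0.27*g^2 + 1.01*g + 4.24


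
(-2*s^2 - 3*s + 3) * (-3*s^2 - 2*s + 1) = 6*s^4 + 13*s^3 - 5*s^2 - 9*s + 3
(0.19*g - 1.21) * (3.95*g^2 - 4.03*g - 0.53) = 0.7505*g^3 - 5.5452*g^2 + 4.7756*g + 0.6413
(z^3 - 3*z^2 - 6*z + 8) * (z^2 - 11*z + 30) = z^5 - 14*z^4 + 57*z^3 - 16*z^2 - 268*z + 240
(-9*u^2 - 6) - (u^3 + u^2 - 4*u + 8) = -u^3 - 10*u^2 + 4*u - 14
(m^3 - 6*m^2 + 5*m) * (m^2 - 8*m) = m^5 - 14*m^4 + 53*m^3 - 40*m^2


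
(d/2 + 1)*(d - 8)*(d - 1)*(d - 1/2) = d^4/2 - 15*d^3/4 - 13*d^2/4 + 21*d/2 - 4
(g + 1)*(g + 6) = g^2 + 7*g + 6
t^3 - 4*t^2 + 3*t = t*(t - 3)*(t - 1)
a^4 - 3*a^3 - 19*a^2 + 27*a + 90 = (a - 5)*(a - 3)*(a + 2)*(a + 3)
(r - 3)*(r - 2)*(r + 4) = r^3 - r^2 - 14*r + 24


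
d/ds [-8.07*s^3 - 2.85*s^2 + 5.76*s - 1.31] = -24.21*s^2 - 5.7*s + 5.76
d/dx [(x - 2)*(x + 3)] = 2*x + 1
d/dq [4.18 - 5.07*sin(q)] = -5.07*cos(q)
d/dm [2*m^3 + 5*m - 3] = 6*m^2 + 5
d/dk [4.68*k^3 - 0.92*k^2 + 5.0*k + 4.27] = 14.04*k^2 - 1.84*k + 5.0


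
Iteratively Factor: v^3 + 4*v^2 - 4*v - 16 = (v + 4)*(v^2 - 4) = (v - 2)*(v + 4)*(v + 2)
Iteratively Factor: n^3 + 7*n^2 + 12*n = (n)*(n^2 + 7*n + 12) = n*(n + 3)*(n + 4)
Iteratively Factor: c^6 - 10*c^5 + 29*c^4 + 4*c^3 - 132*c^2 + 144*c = (c - 3)*(c^5 - 7*c^4 + 8*c^3 + 28*c^2 - 48*c) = c*(c - 3)*(c^4 - 7*c^3 + 8*c^2 + 28*c - 48) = c*(c - 3)*(c + 2)*(c^3 - 9*c^2 + 26*c - 24) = c*(c - 4)*(c - 3)*(c + 2)*(c^2 - 5*c + 6) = c*(c - 4)*(c - 3)*(c - 2)*(c + 2)*(c - 3)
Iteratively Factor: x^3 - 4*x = (x)*(x^2 - 4) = x*(x + 2)*(x - 2)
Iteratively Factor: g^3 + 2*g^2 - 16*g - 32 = (g - 4)*(g^2 + 6*g + 8) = (g - 4)*(g + 4)*(g + 2)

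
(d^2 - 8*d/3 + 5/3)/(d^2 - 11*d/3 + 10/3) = (d - 1)/(d - 2)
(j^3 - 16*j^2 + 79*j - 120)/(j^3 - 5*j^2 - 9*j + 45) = (j - 8)/(j + 3)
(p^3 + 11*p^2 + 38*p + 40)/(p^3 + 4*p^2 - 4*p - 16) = (p + 5)/(p - 2)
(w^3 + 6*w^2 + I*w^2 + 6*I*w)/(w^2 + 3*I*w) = (w^2 + w*(6 + I) + 6*I)/(w + 3*I)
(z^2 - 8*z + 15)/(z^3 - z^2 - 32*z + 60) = (z - 3)/(z^2 + 4*z - 12)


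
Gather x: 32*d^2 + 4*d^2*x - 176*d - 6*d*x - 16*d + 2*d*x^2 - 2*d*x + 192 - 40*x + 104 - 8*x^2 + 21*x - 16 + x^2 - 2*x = 32*d^2 - 192*d + x^2*(2*d - 7) + x*(4*d^2 - 8*d - 21) + 280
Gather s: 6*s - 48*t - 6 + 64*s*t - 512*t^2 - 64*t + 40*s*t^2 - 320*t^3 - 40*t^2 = s*(40*t^2 + 64*t + 6) - 320*t^3 - 552*t^2 - 112*t - 6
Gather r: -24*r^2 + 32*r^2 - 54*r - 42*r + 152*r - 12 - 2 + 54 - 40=8*r^2 + 56*r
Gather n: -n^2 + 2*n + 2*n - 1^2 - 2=-n^2 + 4*n - 3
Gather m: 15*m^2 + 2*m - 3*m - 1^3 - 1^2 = 15*m^2 - m - 2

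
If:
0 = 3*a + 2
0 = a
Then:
No Solution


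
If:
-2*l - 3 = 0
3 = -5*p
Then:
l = -3/2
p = -3/5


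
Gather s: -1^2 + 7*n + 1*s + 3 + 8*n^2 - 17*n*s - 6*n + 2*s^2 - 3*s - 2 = 8*n^2 + n + 2*s^2 + s*(-17*n - 2)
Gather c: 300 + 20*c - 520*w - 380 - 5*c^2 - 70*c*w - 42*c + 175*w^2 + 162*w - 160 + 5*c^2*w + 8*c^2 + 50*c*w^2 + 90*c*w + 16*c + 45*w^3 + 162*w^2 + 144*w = c^2*(5*w + 3) + c*(50*w^2 + 20*w - 6) + 45*w^3 + 337*w^2 - 214*w - 240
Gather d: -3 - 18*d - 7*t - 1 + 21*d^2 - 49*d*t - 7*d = 21*d^2 + d*(-49*t - 25) - 7*t - 4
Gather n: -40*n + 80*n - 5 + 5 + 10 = 40*n + 10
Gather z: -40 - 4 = -44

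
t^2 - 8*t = t*(t - 8)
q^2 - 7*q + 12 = (q - 4)*(q - 3)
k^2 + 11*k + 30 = (k + 5)*(k + 6)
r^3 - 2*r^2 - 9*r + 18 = (r - 3)*(r - 2)*(r + 3)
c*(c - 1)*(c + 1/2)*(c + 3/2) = c^4 + c^3 - 5*c^2/4 - 3*c/4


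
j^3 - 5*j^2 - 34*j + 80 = (j - 8)*(j - 2)*(j + 5)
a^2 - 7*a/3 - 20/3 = (a - 4)*(a + 5/3)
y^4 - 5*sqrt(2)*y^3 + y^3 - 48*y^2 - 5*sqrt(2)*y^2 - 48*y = y*(y + 1)*(y - 8*sqrt(2))*(y + 3*sqrt(2))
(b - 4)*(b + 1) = b^2 - 3*b - 4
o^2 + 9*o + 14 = (o + 2)*(o + 7)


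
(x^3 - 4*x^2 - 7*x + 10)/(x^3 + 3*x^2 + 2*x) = (x^2 - 6*x + 5)/(x*(x + 1))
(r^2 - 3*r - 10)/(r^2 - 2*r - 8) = (r - 5)/(r - 4)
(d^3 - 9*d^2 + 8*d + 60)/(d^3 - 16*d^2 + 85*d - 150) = (d + 2)/(d - 5)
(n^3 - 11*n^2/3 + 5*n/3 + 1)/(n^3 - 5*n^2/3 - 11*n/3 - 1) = (n - 1)/(n + 1)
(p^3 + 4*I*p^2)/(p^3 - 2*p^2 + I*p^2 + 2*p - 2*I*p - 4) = p^2*(p + 4*I)/(p^3 + p^2*(-2 + I) + 2*p*(1 - I) - 4)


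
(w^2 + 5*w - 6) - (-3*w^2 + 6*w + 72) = 4*w^2 - w - 78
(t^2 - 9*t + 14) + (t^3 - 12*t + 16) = t^3 + t^2 - 21*t + 30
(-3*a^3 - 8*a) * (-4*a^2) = 12*a^5 + 32*a^3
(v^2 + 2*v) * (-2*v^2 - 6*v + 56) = -2*v^4 - 10*v^3 + 44*v^2 + 112*v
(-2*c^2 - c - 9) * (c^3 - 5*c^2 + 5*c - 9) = -2*c^5 + 9*c^4 - 14*c^3 + 58*c^2 - 36*c + 81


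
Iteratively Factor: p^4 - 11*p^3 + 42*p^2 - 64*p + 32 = (p - 4)*(p^3 - 7*p^2 + 14*p - 8) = (p - 4)*(p - 2)*(p^2 - 5*p + 4) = (p - 4)^2*(p - 2)*(p - 1)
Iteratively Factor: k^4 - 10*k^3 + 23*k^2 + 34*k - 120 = (k - 3)*(k^3 - 7*k^2 + 2*k + 40) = (k - 4)*(k - 3)*(k^2 - 3*k - 10) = (k - 4)*(k - 3)*(k + 2)*(k - 5)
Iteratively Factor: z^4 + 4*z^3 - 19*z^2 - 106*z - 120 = (z + 2)*(z^3 + 2*z^2 - 23*z - 60) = (z - 5)*(z + 2)*(z^2 + 7*z + 12) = (z - 5)*(z + 2)*(z + 4)*(z + 3)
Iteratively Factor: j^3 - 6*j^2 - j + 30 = (j + 2)*(j^2 - 8*j + 15) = (j - 5)*(j + 2)*(j - 3)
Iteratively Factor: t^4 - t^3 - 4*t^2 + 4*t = (t - 1)*(t^3 - 4*t) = (t - 1)*(t + 2)*(t^2 - 2*t) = t*(t - 1)*(t + 2)*(t - 2)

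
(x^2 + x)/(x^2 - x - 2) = x/(x - 2)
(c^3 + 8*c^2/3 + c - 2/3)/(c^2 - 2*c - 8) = (3*c^2 + 2*c - 1)/(3*(c - 4))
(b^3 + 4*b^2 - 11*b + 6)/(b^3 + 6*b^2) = 1 - 2/b + b^(-2)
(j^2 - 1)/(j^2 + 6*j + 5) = (j - 1)/(j + 5)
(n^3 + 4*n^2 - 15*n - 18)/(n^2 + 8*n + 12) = (n^2 - 2*n - 3)/(n + 2)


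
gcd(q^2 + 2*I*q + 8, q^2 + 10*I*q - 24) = q + 4*I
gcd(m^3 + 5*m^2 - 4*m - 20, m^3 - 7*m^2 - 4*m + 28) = m^2 - 4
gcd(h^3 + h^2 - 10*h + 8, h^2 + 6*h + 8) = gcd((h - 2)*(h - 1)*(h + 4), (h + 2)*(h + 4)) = h + 4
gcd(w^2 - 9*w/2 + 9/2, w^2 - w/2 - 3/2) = w - 3/2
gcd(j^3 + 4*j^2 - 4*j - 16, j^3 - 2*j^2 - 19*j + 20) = j + 4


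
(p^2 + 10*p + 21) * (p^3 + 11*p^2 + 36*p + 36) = p^5 + 21*p^4 + 167*p^3 + 627*p^2 + 1116*p + 756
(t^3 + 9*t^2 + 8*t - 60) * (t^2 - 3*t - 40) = t^5 + 6*t^4 - 59*t^3 - 444*t^2 - 140*t + 2400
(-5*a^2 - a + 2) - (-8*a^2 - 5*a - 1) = 3*a^2 + 4*a + 3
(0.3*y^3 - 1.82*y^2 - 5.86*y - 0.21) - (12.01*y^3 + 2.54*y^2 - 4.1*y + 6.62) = -11.71*y^3 - 4.36*y^2 - 1.76*y - 6.83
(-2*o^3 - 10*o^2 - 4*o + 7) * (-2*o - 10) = 4*o^4 + 40*o^3 + 108*o^2 + 26*o - 70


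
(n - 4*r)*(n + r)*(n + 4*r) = n^3 + n^2*r - 16*n*r^2 - 16*r^3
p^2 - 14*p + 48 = (p - 8)*(p - 6)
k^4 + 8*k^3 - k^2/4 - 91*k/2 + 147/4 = (k - 3/2)*(k - 1)*(k + 7/2)*(k + 7)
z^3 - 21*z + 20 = (z - 4)*(z - 1)*(z + 5)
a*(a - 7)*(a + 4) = a^3 - 3*a^2 - 28*a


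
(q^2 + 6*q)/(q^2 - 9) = q*(q + 6)/(q^2 - 9)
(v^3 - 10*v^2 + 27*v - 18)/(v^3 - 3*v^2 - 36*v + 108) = (v - 1)/(v + 6)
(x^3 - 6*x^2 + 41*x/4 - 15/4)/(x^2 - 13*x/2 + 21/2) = (4*x^2 - 12*x + 5)/(2*(2*x - 7))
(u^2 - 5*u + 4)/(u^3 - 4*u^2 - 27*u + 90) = (u^2 - 5*u + 4)/(u^3 - 4*u^2 - 27*u + 90)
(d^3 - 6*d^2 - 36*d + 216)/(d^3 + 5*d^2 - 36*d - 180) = (d - 6)/(d + 5)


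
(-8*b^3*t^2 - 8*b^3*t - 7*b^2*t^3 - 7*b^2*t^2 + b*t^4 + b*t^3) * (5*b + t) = -40*b^4*t^2 - 40*b^4*t - 43*b^3*t^3 - 43*b^3*t^2 - 2*b^2*t^4 - 2*b^2*t^3 + b*t^5 + b*t^4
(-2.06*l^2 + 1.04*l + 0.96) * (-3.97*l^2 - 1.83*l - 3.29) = 8.1782*l^4 - 0.359*l^3 + 1.063*l^2 - 5.1784*l - 3.1584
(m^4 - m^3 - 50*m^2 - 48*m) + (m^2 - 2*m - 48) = m^4 - m^3 - 49*m^2 - 50*m - 48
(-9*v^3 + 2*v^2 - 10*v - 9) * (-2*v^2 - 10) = 18*v^5 - 4*v^4 + 110*v^3 - 2*v^2 + 100*v + 90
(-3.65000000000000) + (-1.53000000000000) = -5.18000000000000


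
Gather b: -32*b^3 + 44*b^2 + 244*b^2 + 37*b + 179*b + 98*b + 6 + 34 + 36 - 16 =-32*b^3 + 288*b^2 + 314*b + 60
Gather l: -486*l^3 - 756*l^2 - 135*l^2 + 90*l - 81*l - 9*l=-486*l^3 - 891*l^2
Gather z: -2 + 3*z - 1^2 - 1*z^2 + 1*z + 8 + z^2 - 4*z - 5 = 0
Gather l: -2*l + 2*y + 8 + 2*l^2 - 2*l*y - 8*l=2*l^2 + l*(-2*y - 10) + 2*y + 8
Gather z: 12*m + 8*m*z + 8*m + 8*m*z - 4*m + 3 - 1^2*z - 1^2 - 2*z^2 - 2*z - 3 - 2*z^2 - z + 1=16*m - 4*z^2 + z*(16*m - 4)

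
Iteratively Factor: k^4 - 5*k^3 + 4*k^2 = (k)*(k^3 - 5*k^2 + 4*k) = k*(k - 4)*(k^2 - k) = k*(k - 4)*(k - 1)*(k)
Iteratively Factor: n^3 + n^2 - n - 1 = (n - 1)*(n^2 + 2*n + 1) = (n - 1)*(n + 1)*(n + 1)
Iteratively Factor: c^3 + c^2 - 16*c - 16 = (c + 4)*(c^2 - 3*c - 4) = (c - 4)*(c + 4)*(c + 1)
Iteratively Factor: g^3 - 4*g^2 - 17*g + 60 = (g - 3)*(g^2 - g - 20) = (g - 5)*(g - 3)*(g + 4)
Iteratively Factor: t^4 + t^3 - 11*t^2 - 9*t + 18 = (t + 3)*(t^3 - 2*t^2 - 5*t + 6) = (t - 3)*(t + 3)*(t^2 + t - 2) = (t - 3)*(t + 2)*(t + 3)*(t - 1)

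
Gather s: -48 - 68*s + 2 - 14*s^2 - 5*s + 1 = -14*s^2 - 73*s - 45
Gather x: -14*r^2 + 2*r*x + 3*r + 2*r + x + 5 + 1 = -14*r^2 + 5*r + x*(2*r + 1) + 6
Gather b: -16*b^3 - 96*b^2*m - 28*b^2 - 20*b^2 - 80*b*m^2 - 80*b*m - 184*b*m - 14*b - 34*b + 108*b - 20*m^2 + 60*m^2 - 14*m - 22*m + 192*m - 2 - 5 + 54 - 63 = -16*b^3 + b^2*(-96*m - 48) + b*(-80*m^2 - 264*m + 60) + 40*m^2 + 156*m - 16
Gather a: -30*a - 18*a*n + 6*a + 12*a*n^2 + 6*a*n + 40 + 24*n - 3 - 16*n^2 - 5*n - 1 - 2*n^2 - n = a*(12*n^2 - 12*n - 24) - 18*n^2 + 18*n + 36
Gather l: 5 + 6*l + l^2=l^2 + 6*l + 5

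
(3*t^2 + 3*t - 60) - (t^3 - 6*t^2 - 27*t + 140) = -t^3 + 9*t^2 + 30*t - 200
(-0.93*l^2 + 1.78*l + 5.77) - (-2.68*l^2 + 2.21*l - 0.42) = 1.75*l^2 - 0.43*l + 6.19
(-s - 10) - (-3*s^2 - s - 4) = 3*s^2 - 6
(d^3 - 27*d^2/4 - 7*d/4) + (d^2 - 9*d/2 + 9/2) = d^3 - 23*d^2/4 - 25*d/4 + 9/2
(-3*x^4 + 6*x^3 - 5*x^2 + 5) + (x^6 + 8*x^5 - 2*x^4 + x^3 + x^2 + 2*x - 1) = x^6 + 8*x^5 - 5*x^4 + 7*x^3 - 4*x^2 + 2*x + 4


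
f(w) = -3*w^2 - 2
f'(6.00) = -36.00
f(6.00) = -110.00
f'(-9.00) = 54.00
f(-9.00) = -245.00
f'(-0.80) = 4.80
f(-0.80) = -3.92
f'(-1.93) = 11.58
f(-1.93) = -13.17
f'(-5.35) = 32.10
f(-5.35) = -87.87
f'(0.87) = -5.22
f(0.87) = -4.27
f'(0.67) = -4.02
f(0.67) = -3.35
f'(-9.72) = 58.32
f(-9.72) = -285.44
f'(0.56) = -3.36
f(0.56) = -2.94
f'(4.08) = -24.48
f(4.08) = -51.94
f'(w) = -6*w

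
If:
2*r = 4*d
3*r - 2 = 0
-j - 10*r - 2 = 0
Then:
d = 1/3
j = -26/3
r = 2/3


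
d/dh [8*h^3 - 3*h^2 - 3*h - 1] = 24*h^2 - 6*h - 3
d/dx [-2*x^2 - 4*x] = -4*x - 4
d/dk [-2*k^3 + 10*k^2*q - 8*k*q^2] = -6*k^2 + 20*k*q - 8*q^2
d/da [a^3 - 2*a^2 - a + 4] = 3*a^2 - 4*a - 1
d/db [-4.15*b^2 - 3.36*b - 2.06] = -8.3*b - 3.36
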